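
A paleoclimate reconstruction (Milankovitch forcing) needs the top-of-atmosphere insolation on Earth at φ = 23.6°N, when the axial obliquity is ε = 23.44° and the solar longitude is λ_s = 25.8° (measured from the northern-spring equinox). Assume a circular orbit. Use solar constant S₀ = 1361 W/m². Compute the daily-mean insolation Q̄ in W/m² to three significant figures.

Solar declination: sin δ = sin ε · sin λ_s = sin 23.44° × sin 25.8° = 0.17313, so δ = +9.970°.
cos H₀ = −tan(+23.6°) tan(+9.970°) = -0.0768, H₀ = 1.6477 rad.
Bracket: H₀ sin φ sin δ + cos φ cos δ sin H₀ = 1.6477×0.40035×0.17313 + 0.91636×0.98490×0.99705 = 0.114206 + 0.899861 = 1.014067.
Q̄ = (S₀/π) × [bracket] = (1361/π) × 1.014067 = 439.3 W/m².

Q̄ ≈ 439 W/m²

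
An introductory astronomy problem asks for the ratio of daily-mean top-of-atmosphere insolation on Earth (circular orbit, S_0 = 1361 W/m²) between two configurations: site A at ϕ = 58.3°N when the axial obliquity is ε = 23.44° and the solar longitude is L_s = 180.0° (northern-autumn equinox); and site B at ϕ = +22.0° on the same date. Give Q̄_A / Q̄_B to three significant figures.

— Configuration A (ϕ=+58.3°):
Solar declination: sin δ = sin ε · sin L_s = sin 23.44° × sin 180.0° = 0.00000, so δ = +0.000°.
cos h₀ = −tan(+58.3°) tan(+0.000°) = -0.0000, h₀ = 1.5708 rad.
Bracket: h₀ sin ϕ sin δ + cos ϕ cos δ sin h₀ = 1.5708×0.85081×0.00000 + 0.52547×1.00000×1.00000 = 0.000000 + 0.525470 = 0.525470.
Q̄ = (S_0/π) × [bracket] = (1361/π) × 0.525470 = 227.64 W/m².
— Configuration B (ϕ=+22.0°):
cos h₀ = −tan(+22.0°) tan(+0.000°) = -0.0000, h₀ = 1.5708 rad.
Bracket: h₀ sin ϕ sin δ + cos ϕ cos δ sin h₀ = 1.5708×0.37461×0.00000 + 0.92718×1.00000×1.00000 = 0.000000 + 0.927180 = 0.927180.
Q̄ = (S_0/π) × [bracket] = (1361/π) × 0.927180 = 401.67 W/m².
Ratio Q̄_A / Q̄_B = 227.64 / 401.67 = 0.5667.

Q̄_A / Q̄_B ≈ 0.567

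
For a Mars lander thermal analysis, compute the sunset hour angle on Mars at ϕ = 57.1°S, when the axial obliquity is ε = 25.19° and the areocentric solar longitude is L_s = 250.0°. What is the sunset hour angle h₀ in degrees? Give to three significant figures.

h₀ = 132°

sin δ = sin 25.19° × sin 250.0° = -0.39995, so δ = -23.575°.
cos h₀ = −tan ϕ · tan δ = −tan(-57.1°) × tan(-23.575°) = -0.6745, so h₀ = 2.3111 rad = 132.42°.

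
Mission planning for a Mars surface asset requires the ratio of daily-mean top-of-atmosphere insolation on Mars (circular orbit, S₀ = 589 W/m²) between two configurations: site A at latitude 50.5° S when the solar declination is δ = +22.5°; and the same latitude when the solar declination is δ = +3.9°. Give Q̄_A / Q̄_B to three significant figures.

— Configuration A (φ=-50.5°):
cos H₀ = −tan(-50.5°) tan(+22.500°) = 0.5025, H₀ = 1.0443 rad.
Bracket: H₀ sin φ sin δ + cos φ cos δ sin H₀ = 1.0443×-0.77162×0.38268 + 0.63608×0.92388×0.86459 = -0.308365 + 0.508086 = 0.199721.
Q̄ = (S₀/π) × [bracket] = (589/π) × 0.199721 = 37.445 W/m².
— Configuration B (φ=-50.5°):
cos H₀ = −tan(-50.5°) tan(+3.900°) = 0.0827, H₀ = 1.4880 rad.
Bracket: H₀ sin φ sin δ + cos φ cos δ sin H₀ = 1.4880×-0.77162×0.06802 + 0.63608×0.99768×0.99657 = -0.078099 + 0.632428 = 0.554329.
Q̄ = (S₀/π) × [bracket] = (589/π) × 0.554329 = 103.93 W/m².
Ratio Q̄_A / Q̄_B = 37.445 / 103.93 = 0.3603.

Q̄_A / Q̄_B ≈ 0.360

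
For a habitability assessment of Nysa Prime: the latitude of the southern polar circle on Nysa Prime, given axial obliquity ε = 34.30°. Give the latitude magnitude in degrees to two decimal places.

55.70°

The polar circle is the lowest latitude that experiences at least one full rotation of continuous darkness at the northern-summer solstice; it lies at |φ| = 90° − ε = 90° − 34.30° = 55.70°.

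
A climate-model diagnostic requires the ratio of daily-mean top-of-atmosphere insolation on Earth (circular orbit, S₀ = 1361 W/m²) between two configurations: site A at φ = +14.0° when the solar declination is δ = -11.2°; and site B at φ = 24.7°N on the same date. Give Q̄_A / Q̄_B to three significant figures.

— Configuration A (φ=+14.0°):
cos H₀ = −tan(+14.0°) tan(-11.200°) = 0.0494, H₀ = 1.5214 rad.
Bracket: H₀ sin φ sin δ + cos φ cos δ sin H₀ = 1.5214×0.24192×-0.19423 + 0.97030×0.98096×0.99878 = -0.071488 + 0.950664 = 0.879176.
Q̄ = (S₀/π) × [bracket] = (1361/π) × 0.879176 = 380.88 W/m².
— Configuration B (φ=+24.7°):
cos H₀ = −tan(+24.7°) tan(-11.200°) = 0.0911, H₀ = 1.4796 rad.
Bracket: H₀ sin φ sin δ + cos φ cos δ sin H₀ = 1.4796×0.41787×-0.19423 + 0.90851×0.98096×0.99584 = -0.120089 + 0.887505 = 0.767416.
Q̄ = (S₀/π) × [bracket] = (1361/π) × 0.767416 = 332.46 W/m².
Ratio Q̄_A / Q̄_B = 380.88 / 332.46 = 1.146.

Q̄_A / Q̄_B ≈ 1.15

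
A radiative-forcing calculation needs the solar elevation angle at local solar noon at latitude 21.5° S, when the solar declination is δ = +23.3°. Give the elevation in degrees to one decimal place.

45.2°

At local noon the hour angle is zero, so the zenith angle equals |ϕ − δ| = |-21.5° − (+23.300°)| = 44.800°.
Elevation = 90° − 44.800° = 45.2°.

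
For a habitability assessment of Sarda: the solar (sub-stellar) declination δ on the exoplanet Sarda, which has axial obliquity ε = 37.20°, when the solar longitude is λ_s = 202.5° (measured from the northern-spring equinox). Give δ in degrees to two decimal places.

δ = -13.38°

sin δ = sin ε · sin λ_s = sin 37.20° × sin 202.5° = -0.231370.
δ = arcsin(-0.231370) = -13.38°.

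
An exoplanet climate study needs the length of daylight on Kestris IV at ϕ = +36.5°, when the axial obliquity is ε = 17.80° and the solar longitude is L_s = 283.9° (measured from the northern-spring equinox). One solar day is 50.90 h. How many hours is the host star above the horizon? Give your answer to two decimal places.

Solar declination: sin δ = sin ε · sin L_s = sin 17.80° × sin 283.9° = -0.29674, so δ = -17.262°.
cos h₀ = −tan ϕ · tan δ = −tan(+36.5°) × tan(-17.262°) = 0.2299, so h₀ = 1.3388 rad = 76.71°.
Daylight = 2h₀/(2π) × 50.90 h = (1.3388/π) × 50.90 = 21.69 h.

21.69 h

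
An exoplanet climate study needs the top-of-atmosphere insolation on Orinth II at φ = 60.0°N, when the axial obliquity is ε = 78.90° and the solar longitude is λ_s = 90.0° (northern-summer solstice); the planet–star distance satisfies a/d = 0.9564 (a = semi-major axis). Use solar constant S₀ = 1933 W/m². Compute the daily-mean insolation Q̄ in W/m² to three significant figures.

Q̄ ≈ 1.50e+03 W/m²

Solar declination: sin δ = sin ε · sin λ_s = sin 78.90° × sin 90.0° = 0.98129, so δ = +78.900°.
cos H₀ = −tan(+60.0°) tan(+78.900°) = -8.8283 ≤ −1 ⇒ polar day, H₀ = π.
Bracket: H₀ sin φ sin δ + cos φ cos δ sin H₀ = 3.1416×0.86603×0.98129 + 0.50000×0.19252×0.00000 = 2.669815 + 0.000000 = 2.669815.
Inverse-square distance factor (a/d)² = 0.9564² = 0.914701.
Q̄ = (S₀/π) × 0.914701 × [bracket] = (1933/π) × 0.914701 × 2.669815 = 1503 W/m².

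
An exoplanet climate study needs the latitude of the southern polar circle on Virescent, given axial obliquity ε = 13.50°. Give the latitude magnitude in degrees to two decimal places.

The polar circle is the lowest latitude that experiences at least one full rotation of continuous darkness at the northern-summer solstice; it lies at |φ| = 90° − ε = 90° − 13.50° = 76.50°.

76.50°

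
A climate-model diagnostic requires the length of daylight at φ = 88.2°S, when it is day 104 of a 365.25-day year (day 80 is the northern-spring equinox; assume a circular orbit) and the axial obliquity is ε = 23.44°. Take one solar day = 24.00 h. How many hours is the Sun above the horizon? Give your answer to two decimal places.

Solar longitude: λ_s = 360° × (104 − 80)/365.25 = 23.655°.
sin δ = sin 23.44° × sin 23.655° = 0.15960, so δ = +9.184°.
cos H₀ = −tan φ · tan δ = 5.1446 ≥ 1, so the Sun never rises (polar night) and H₀ = 0.
Daylight = 2H₀/(2π) × 24.00 h = (0.0000/π) × 24.00 = 0.00 h.

0.00 h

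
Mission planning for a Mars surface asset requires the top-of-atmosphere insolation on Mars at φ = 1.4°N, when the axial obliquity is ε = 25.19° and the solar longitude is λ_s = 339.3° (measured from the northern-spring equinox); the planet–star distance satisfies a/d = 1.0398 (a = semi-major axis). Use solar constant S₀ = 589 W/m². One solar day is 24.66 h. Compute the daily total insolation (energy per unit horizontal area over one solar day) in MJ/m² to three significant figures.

Solar declination: sin δ = sin ε · sin λ_s = sin 25.19° × sin 339.3° = -0.15045, so δ = -8.653°.
cos H₀ = −tan(+1.4°) tan(-8.653°) = 0.0037, H₀ = 1.5671 rad.
Bracket: H₀ sin φ sin δ + cos φ cos δ sin H₀ = 1.5671×0.02443×-0.15045 + 0.99970×0.98862×0.99999 = -0.005760 + 0.988314 = 0.982554.
Inverse-square distance factor (a/d)² = 1.0398² = 1.081184.
Q̄ = (S₀/π) × 1.081184 × [bracket] = (589/π) × 1.081184 × 0.982554 = 199.17 W/m².
Daily total = Q̄ × 24.66 h × 3600 s/h = 199.17 × 24.66 × 3600 / 10⁶ = 17.68 MJ/m².

17.7 MJ/m²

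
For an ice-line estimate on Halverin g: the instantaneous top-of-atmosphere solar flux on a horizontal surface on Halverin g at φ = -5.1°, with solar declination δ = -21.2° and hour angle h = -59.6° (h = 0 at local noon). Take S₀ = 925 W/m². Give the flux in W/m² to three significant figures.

464 W/m²

cos θ_z = sin φ sin δ + cos φ cos δ cos h = 0.032146 + 0.469920 = 0.502066.
Flux = S₀ · cos θ_z = 925 × 0.502066 = 464.4 W/m².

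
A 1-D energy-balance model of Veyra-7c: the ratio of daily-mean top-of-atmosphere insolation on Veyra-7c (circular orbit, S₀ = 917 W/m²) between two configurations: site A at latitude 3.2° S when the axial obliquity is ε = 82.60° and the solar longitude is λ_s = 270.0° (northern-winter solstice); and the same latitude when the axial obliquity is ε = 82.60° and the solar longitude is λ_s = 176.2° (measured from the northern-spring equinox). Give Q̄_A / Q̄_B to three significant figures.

— Configuration A (φ=-3.2°):
Solar declination: sin δ = sin ε · sin λ_s = sin 82.60° × sin 270.0° = -0.99167, so δ = -82.600°.
cos H₀ = −tan(-3.2°) tan(-82.600°) = -0.4305, H₀ = 2.0158 rad.
Bracket: H₀ sin φ sin δ + cos φ cos δ sin H₀ = 2.0158×-0.05582×-0.99167 + 0.99844×0.12880×0.90260 = 0.111585 + 0.116074 = 0.227659.
Q̄ = (S₀/π) × [bracket] = (917/π) × 0.227659 = 66.451 W/m².
— Configuration B (φ=-3.2°):
Solar declination: sin δ = sin ε · sin λ_s = sin 82.60° × sin 176.2° = 0.06572, so δ = +3.768°.
cos H₀ = −tan(-3.2°) tan(+3.768°) = 0.0037, H₀ = 1.5671 rad.
Bracket: H₀ sin φ sin δ + cos φ cos δ sin H₀ = 1.5671×-0.05582×0.06572 + 0.99844×0.99784×0.99999 = -0.005749 + 0.996273 = 0.990524.
Q̄ = (S₀/π) × [bracket] = (917/π) × 0.990524 = 289.12 W/m².
Ratio Q̄_A / Q̄_B = 66.451 / 289.12 = 0.2298.

Q̄_A / Q̄_B ≈ 0.230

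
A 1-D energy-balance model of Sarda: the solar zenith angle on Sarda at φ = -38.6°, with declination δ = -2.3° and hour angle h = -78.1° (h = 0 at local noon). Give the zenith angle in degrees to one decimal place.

θ_z = 79.3°

cos θ_z = sin φ sin δ + cos φ cos δ cos h = 0.025037 + 0.161023 = 0.186060.
θ_z = arccos(0.186060) = 79.3°.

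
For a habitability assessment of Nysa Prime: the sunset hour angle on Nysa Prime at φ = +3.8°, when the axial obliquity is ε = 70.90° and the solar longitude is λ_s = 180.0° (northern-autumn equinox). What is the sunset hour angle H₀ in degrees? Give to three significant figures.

Solar declination: sin δ = sin ε · sin λ_s = sin 70.90° × sin 180.0° = 0.00000, so δ = +0.000°.
cos H₀ = −tan φ · tan δ = −tan(+3.8°) × tan(+0.000°) = -0.0000, so H₀ = 1.5708 rad = 90.00°.

H₀ = 90.0°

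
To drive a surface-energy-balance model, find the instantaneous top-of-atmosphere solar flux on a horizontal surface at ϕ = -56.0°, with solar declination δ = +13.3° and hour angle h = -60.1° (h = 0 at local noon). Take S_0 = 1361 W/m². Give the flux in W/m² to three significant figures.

cos θ_z = sin ϕ sin δ + cos ϕ cos δ cos h = -0.190720 + 0.271274 = 0.080554.
Flux = S_0 · cos θ_z = 1361 × 0.080554 = 109.6 W/m².

110 W/m²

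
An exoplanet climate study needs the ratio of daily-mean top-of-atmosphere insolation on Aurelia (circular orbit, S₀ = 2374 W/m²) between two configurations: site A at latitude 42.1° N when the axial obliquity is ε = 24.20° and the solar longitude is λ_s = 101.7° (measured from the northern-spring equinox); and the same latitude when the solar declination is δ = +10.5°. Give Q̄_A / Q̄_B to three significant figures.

Q̄_A / Q̄_B ≈ 1.24

— Configuration A (φ=+42.1°):
Solar declination: sin δ = sin ε · sin λ_s = sin 24.20° × sin 101.7° = 0.40141, so δ = +23.666°.
cos H₀ = −tan(+42.1°) tan(+23.666°) = -0.3960, H₀ = 1.9780 rad.
Bracket: H₀ sin φ sin δ + cos φ cos δ sin H₀ = 1.9780×0.67043×0.40141 + 0.74198×0.91590×0.91825 = 0.532314 + 0.624024 = 1.156338.
Q̄ = (S₀/π) × [bracket] = (2374/π) × 1.156338 = 873.81 W/m².
— Configuration B (φ=+42.1°):
cos H₀ = −tan(+42.1°) tan(+10.500°) = -0.1675, H₀ = 1.7391 rad.
Bracket: H₀ sin φ sin δ + cos φ cos δ sin H₀ = 1.7391×0.67043×0.18224 + 0.74198×0.98325×0.98588 = 0.212482 + 0.719251 = 0.931733.
Q̄ = (S₀/π) × [bracket] = (2374/π) × 0.931733 = 704.08 W/m².
Ratio Q̄_A / Q̄_B = 873.81 / 704.08 = 1.241.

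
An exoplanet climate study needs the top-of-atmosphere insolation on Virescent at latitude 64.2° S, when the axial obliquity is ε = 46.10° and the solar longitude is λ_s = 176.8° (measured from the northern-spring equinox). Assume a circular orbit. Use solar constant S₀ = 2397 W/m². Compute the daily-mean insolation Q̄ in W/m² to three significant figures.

Q̄ ≈ 290 W/m²

Solar declination: sin δ = sin ε · sin λ_s = sin 46.10° × sin 176.8° = 0.04022, so δ = +2.305°.
cos H₀ = −tan(-64.2°) tan(+2.305°) = 0.0833, H₀ = 1.4874 rad.
Bracket: H₀ sin φ sin δ + cos φ cos δ sin H₀ = 1.4874×-0.90032×0.04022 + 0.43523×0.99919×0.99653 = -0.053860 + 0.433368 = 0.379508.
Q̄ = (S₀/π) × [bracket] = (2397/π) × 0.379508 = 289.6 W/m².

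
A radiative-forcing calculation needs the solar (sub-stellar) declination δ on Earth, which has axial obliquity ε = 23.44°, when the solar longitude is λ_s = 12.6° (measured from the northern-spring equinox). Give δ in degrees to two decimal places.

δ = +4.98°

sin δ = sin ε · sin λ_s = sin 23.44° × sin 12.6° = 0.086775.
δ = arcsin(0.086775) = +4.98°.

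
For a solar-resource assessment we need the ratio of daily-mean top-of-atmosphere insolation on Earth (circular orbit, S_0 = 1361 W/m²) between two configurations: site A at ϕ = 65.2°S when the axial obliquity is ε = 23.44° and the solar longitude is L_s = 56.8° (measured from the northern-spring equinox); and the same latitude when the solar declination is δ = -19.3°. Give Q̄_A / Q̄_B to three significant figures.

Q̄_A / Q̄_B ≈ 0.0438

— Configuration A (ϕ=-65.2°):
Solar declination: sin δ = sin ε · sin L_s = sin 23.44° × sin 56.8° = 0.33286, so δ = +19.442°.
cos h₀ = −tan(-65.2°) tan(+19.442°) = 0.7639, h₀ = 0.7014 rad.
Bracket: h₀ sin ϕ sin δ + cos ϕ cos δ sin h₀ = 0.7014×-0.90778×0.33286 + 0.41945×0.94298×0.64530 = -0.211938 + 0.255237 = 0.043299.
Q̄ = (S_0/π) × [bracket] = (1361/π) × 0.043299 = 18.758 W/m².
— Configuration B (ϕ=-65.2°):
cos h₀ = −tan(-65.2°) tan(-19.300°) = -0.7579, h₀ = 2.4309 rad.
Bracket: h₀ sin ϕ sin δ + cos ϕ cos δ sin h₀ = 2.4309×-0.90778×-0.33051 + 0.41945×0.94380×0.65238 = 0.729344 + 0.258262 = 0.987606.
Q̄ = (S_0/π) × [bracket] = (1361/π) × 0.987606 = 427.85 W/m².
Ratio Q̄_A / Q̄_B = 18.758 / 427.85 = 0.04384.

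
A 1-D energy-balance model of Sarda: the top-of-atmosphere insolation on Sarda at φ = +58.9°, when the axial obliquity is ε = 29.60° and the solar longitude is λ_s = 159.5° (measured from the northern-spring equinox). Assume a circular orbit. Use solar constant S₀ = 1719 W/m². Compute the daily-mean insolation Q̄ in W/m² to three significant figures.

Solar declination: sin δ = sin ε · sin λ_s = sin 29.60° × sin 159.5° = 0.17298, so δ = +9.961°.
cos H₀ = −tan(+58.9°) tan(+9.961°) = -0.2911, H₀ = 1.8662 rad.
Bracket: H₀ sin φ sin δ + cos φ cos δ sin H₀ = 1.8662×0.85627×0.17298 + 0.51653×0.98492×0.95668 = 0.276417 + 0.486702 = 0.763119.
Q̄ = (S₀/π) × [bracket] = (1719/π) × 0.763119 = 417.6 W/m².

Q̄ ≈ 418 W/m²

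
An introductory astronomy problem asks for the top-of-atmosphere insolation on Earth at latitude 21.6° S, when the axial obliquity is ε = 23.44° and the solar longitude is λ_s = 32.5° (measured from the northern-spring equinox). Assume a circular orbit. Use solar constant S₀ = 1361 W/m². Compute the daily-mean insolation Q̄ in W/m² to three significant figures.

Q̄ ≈ 341 W/m²

Solar declination: sin δ = sin ε · sin λ_s = sin 23.44° × sin 32.5° = 0.21373, so δ = +12.341°.
cos H₀ = −tan(-21.6°) tan(+12.341°) = 0.0866, H₀ = 1.4841 rad.
Bracket: H₀ sin φ sin δ + cos φ cos δ sin H₀ = 1.4841×-0.36812×0.21373 + 0.92978×0.97689×0.99624 = -0.116766 + 0.904878 = 0.788112.
Q̄ = (S₀/π) × [bracket] = (1361/π) × 0.788112 = 341.4 W/m².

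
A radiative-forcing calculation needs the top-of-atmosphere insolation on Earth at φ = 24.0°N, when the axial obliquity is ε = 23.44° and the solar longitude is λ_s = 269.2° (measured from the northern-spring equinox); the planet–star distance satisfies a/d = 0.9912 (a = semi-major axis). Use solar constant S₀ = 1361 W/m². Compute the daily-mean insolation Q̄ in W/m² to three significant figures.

Q̄ ≈ 255 W/m²

Solar declination: sin δ = sin ε · sin λ_s = sin 23.44° × sin 269.2° = -0.39775, so δ = -23.438°.
cos H₀ = −tan(+24.0°) tan(-23.438°) = 0.1930, H₀ = 1.3766 rad.
Bracket: H₀ sin φ sin δ + cos φ cos δ sin H₀ = 1.3766×0.40674×-0.39775 + 0.91355×0.91749×0.98120 = -0.222707 + 0.822415 = 0.599708.
Inverse-square distance factor (a/d)² = 0.9912² = 0.982477.
Q̄ = (S₀/π) × 0.982477 × [bracket] = (1361/π) × 0.982477 × 0.599708 = 255.3 W/m².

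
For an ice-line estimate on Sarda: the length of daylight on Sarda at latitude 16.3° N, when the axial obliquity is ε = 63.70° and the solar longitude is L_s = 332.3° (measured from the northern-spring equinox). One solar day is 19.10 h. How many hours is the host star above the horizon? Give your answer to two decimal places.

8.73 h

Solar declination: sin δ = sin ε · sin L_s = sin 63.70° × sin 332.3° = -0.41672, so δ = -24.628°.
cos h₀ = −tan ϕ · tan δ = −tan(+16.3°) × tan(-24.628°) = 0.1341, so h₀ = 1.4363 rad = 82.30°.
Daylight = 2h₀/(2π) × 19.10 h = (1.4363/π) × 19.10 = 8.73 h.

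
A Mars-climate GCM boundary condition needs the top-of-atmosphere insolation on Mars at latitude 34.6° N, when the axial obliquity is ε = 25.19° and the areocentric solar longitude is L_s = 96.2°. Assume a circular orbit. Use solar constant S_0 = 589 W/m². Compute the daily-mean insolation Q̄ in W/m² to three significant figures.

Q̄ ≈ 218 W/m²

sin δ = sin 25.19° × sin 96.2° = 0.42313, so δ = +25.032°.
cos h₀ = −tan(+34.6°) tan(+25.032°) = -0.3222, h₀ = 1.8988 rad.
Bracket: h₀ sin ϕ sin δ + cos ϕ cos δ sin h₀ = 1.8988×0.56784×0.42313 + 0.82314×0.90607×0.94669 = 0.456225 + 0.706063 = 1.162288.
Q̄ = (S_0/π) × [bracket] = (589/π) × 1.162288 = 217.9 W/m².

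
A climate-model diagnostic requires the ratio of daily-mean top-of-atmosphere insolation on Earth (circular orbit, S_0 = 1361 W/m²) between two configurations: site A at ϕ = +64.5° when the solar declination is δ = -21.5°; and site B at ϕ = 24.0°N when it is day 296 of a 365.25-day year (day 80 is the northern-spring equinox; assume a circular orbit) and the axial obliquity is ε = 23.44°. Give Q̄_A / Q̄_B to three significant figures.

— Configuration A (ϕ=+64.5°):
cos h₀ = −tan(+64.5°) tan(-21.500°) = 0.8259, h₀ = 0.5991 rad.
Bracket: h₀ sin ϕ sin δ + cos ϕ cos δ sin h₀ = 0.5991×0.90259×-0.36650 + 0.43051×0.93042×0.56389 = -0.198182 + 0.225869 = 0.027687.
Q̄ = (S_0/π) × [bracket] = (1361/π) × 0.027687 = 11.995 W/m².
— Configuration B (ϕ=+24.0°):
Solar longitude: L_s = 360° × (296 − 80)/365.25 = 212.895°.
sin δ = sin 23.44° × sin 212.895° = -0.21604, so δ = -12.477°.
cos h₀ = −tan(+24.0°) tan(-12.477°) = 0.0985, h₀ = 1.4721 rad.
Bracket: h₀ sin ϕ sin δ + cos ϕ cos δ sin h₀ = 1.4721×0.40674×-0.21604 + 0.91355×0.97638×0.99514 = -0.129357 + 0.887637 = 0.758280.
Q̄ = (S_0/π) × [bracket] = (1361/π) × 0.758280 = 328.50 W/m².
Ratio Q̄_A / Q̄_B = 11.995 / 328.50 = 0.03651.

Q̄_A / Q̄_B ≈ 0.0365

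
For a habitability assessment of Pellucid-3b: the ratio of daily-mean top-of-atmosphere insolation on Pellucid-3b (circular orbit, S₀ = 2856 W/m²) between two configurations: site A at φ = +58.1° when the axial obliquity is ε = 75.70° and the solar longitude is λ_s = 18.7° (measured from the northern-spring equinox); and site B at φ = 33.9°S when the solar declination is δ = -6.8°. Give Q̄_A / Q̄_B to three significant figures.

Q̄_A / Q̄_B ≈ 1.06

— Configuration A (φ=+58.1°):
Solar declination: sin δ = sin ε · sin λ_s = sin 75.70° × sin 18.7° = 0.31068, so δ = +18.100°.
cos H₀ = −tan(+58.1°) tan(+18.100°) = -0.5251, H₀ = 2.1236 rad.
Bracket: H₀ sin φ sin δ + cos φ cos δ sin H₀ = 2.1236×0.84897×0.31068 + 0.52844×0.95051×0.85103 = 0.560116 + 0.427462 = 0.987578.
Q̄ = (S₀/π) × [bracket] = (2856/π) × 0.987578 = 897.80 W/m².
— Configuration B (φ=-33.9°):
cos H₀ = −tan(-33.9°) tan(-6.800°) = -0.0801, H₀ = 1.6510 rad.
Bracket: H₀ sin φ sin δ + cos φ cos δ sin H₀ = 1.6510×-0.55775×-0.11840 + 0.83001×0.99297×0.99678 = 0.109028 + 0.821521 = 0.930549.
Q̄ = (S₀/π) × [bracket] = (2856/π) × 0.930549 = 845.96 W/m².
Ratio Q̄_A / Q̄_B = 897.80 / 845.96 = 1.061.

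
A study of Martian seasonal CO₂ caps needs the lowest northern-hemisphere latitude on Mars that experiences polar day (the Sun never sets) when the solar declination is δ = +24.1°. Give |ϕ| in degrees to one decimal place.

Polar day requires cos h₀ = −tan ϕ tan δ ≤ −1, i.e. tan ϕ tan δ ≥ 1.
The boundary is |tan ϕ| · |tan δ| = 1, so |ϕ| = 90° − |δ| = 90° − 24.1° = 65.9° in the northern hemisphere.

|ϕ| = 65.9°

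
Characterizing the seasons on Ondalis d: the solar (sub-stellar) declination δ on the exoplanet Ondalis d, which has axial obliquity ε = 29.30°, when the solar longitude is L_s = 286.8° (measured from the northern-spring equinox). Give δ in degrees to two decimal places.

sin δ = sin ε · sin L_s = sin 29.30° × sin 286.8° = -0.468495.
δ = arcsin(-0.468495) = -27.94°.

δ = -27.94°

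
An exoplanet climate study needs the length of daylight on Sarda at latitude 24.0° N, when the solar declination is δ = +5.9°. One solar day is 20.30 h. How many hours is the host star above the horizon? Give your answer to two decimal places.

cos H₀ = −tan φ · tan δ = −tan(+24.0°) × tan(+5.900°) = -0.0460, so H₀ = 1.6168 rad = 92.64°.
Daylight = 2H₀/(2π) × 20.30 h = (1.6168/π) × 20.30 = 10.45 h.

10.45 h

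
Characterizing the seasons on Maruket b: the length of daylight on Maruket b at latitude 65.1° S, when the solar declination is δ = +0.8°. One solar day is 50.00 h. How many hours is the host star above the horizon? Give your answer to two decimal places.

24.52 h

cos H₀ = −tan φ · tan δ = −tan(-65.1°) × tan(+0.800°) = 0.0301, so H₀ = 1.5407 rad = 88.28°.
Daylight = 2H₀/(2π) × 50.00 h = (1.5407/π) × 50.00 = 24.52 h.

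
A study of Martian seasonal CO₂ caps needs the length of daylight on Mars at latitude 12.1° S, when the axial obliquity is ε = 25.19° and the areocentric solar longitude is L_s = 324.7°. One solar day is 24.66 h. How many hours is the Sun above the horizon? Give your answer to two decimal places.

12.76 h

sin δ = sin 25.19° × sin 324.7° = -0.24595, so δ = -14.238°.
cos h₀ = −tan ϕ · tan δ = −tan(-12.1°) × tan(-14.238°) = -0.0544, so h₀ = 1.6252 rad = 93.12°.
Daylight = 2h₀/(2π) × 24.66 h = (1.6252/π) × 24.66 = 12.76 h.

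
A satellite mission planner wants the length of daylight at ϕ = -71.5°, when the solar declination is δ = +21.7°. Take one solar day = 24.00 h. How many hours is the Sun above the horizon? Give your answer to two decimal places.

0.00 h

cos h₀ = −tan ϕ · tan δ = 1.1893 ≥ 1, so the Sun never rises (polar night) and h₀ = 0.
Daylight = 2h₀/(2π) × 24.00 h = (0.0000/π) × 24.00 = 0.00 h.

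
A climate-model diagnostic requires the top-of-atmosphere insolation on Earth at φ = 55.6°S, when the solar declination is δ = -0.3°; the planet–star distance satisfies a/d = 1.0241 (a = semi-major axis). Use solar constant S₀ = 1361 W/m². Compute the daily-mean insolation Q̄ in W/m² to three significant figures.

cos H₀ = −tan(-55.6°) tan(-0.300°) = -0.0076, H₀ = 1.5784 rad.
Bracket: H₀ sin φ sin δ + cos φ cos δ sin H₀ = 1.5784×-0.82511×-0.00524 + 0.56497×0.99999×0.99997 = 0.006824 + 0.564947 = 0.571771.
Inverse-square distance factor (a/d)² = 1.0241² = 1.048781.
Q̄ = (S₀/π) × 1.048781 × [bracket] = (1361/π) × 1.048781 × 0.571771 = 259.8 W/m².

Q̄ ≈ 260 W/m²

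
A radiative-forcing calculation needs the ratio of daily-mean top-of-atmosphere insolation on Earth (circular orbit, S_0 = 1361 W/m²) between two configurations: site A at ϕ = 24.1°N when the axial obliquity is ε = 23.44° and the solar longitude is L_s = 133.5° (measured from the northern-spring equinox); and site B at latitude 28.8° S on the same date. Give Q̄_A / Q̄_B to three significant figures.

— Configuration A (ϕ=+24.1°):
Solar declination: sin δ = sin ε · sin L_s = sin 23.44° × sin 133.5° = 0.28855, so δ = +16.771°.
cos h₀ = −tan(+24.1°) tan(+16.771°) = -0.1348, h₀ = 1.7060 rad.
Bracket: h₀ sin ϕ sin δ + cos ϕ cos δ sin h₀ = 1.7060×0.40833×0.28855 + 0.91283×0.95747×0.99087 = 0.201007 + 0.866028 = 1.067035.
Q̄ = (S_0/π) × [bracket] = (1361/π) × 1.067035 = 462.26 W/m².
— Configuration B (ϕ=-28.8°):
cos h₀ = −tan(-28.8°) tan(+16.771°) = 0.1657, h₀ = 1.4044 rad.
Bracket: h₀ sin ϕ sin δ + cos ϕ cos δ sin h₀ = 1.4044×-0.48175×0.28855 + 0.87631×0.95747×0.98618 = -0.195224 + 0.827445 = 0.632221.
Q̄ = (S_0/π) × [bracket] = (1361/π) × 0.632221 = 273.89 W/m².
Ratio Q̄_A / Q̄_B = 462.26 / 273.89 = 1.688.

Q̄_A / Q̄_B ≈ 1.69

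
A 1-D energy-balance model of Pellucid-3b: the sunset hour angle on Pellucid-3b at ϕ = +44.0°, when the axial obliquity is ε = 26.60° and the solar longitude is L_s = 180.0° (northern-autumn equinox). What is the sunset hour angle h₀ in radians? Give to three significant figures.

Solar declination: sin δ = sin ε · sin L_s = sin 26.60° × sin 180.0° = 0.00000, so δ = +0.000°.
cos h₀ = −tan ϕ · tan δ = −tan(+44.0°) × tan(+0.000°) = -0.0000, so h₀ = 1.5708 rad = 90.00°.

h₀ = 1.57 rad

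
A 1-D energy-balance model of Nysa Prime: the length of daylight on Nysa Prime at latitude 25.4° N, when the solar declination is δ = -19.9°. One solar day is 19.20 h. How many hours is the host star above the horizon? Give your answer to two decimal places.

cos h₀ = −tan ϕ · tan δ = −tan(+25.4°) × tan(-19.900°) = 0.1719, so h₀ = 1.3981 rad = 80.10°.
Daylight = 2h₀/(2π) × 19.20 h = (1.3981/π) × 19.20 = 8.54 h.

8.54 h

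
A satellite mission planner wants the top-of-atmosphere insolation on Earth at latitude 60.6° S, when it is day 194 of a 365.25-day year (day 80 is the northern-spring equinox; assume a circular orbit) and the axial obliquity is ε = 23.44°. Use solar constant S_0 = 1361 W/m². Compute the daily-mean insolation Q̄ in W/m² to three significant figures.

Solar longitude: L_s = 360° × (194 − 80)/365.25 = 112.361°.
sin δ = sin 23.44° × sin 112.361° = 0.36788, so δ = +21.585°.
cos h₀ = −tan(-60.6°) tan(+21.585°) = 0.7021, h₀ = 0.7924 rad.
Bracket: h₀ sin ϕ sin δ + cos ϕ cos δ sin h₀ = 0.7924×-0.87121×0.36788 + 0.49090×0.92987×0.71207 = -0.253965 + 0.325041 = 0.071076.
Q̄ = (S_0/π) × [bracket] = (1361/π) × 0.071076 = 30.79 W/m².

Q̄ ≈ 30.8 W/m²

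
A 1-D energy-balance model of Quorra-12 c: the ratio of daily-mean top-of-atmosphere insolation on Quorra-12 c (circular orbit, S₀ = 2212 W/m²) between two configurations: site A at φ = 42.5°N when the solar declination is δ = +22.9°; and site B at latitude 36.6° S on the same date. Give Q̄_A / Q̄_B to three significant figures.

— Configuration A (φ=+42.5°):
cos H₀ = −tan(+42.5°) tan(+22.900°) = -0.3871, H₀ = 1.9683 rad.
Bracket: H₀ sin φ sin δ + cos φ cos δ sin H₀ = 1.9683×0.67559×0.38912 + 0.73728×0.92119×0.92205 = 0.517438 + 0.626233 = 1.143671.
Q̄ = (S₀/π) × [bracket] = (2212/π) × 1.143671 = 805.26 W/m².
— Configuration B (φ=-36.6°):
cos H₀ = −tan(-36.6°) tan(+22.900°) = 0.3137, H₀ = 1.2517 rad.
Bracket: H₀ sin φ sin δ + cos φ cos δ sin H₀ = 1.2517×-0.59622×0.38912 + 0.80282×0.92119×0.94952 = -0.290396 + 0.702217 = 0.411821.
Q̄ = (S₀/π) × [bracket] = (2212/π) × 0.411821 = 289.96 W/m².
Ratio Q̄_A / Q̄_B = 805.26 / 289.96 = 2.777.

Q̄_A / Q̄_B ≈ 2.78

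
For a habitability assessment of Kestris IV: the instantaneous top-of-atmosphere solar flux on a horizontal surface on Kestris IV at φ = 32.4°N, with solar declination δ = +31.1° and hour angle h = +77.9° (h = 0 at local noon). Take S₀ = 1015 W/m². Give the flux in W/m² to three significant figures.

cos θ_z = sin φ sin δ + cos φ cos δ cos h = 0.276772 + 0.151548 = 0.428320.
Flux = S₀ · cos θ_z = 1015 × 0.428320 = 434.7 W/m².

435 W/m²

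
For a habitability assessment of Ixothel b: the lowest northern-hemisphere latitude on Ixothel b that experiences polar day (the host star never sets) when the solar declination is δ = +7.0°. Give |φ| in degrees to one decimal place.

Polar day requires cos H₀ = −tan φ tan δ ≤ −1, i.e. tan φ tan δ ≥ 1.
The boundary is |tan φ| · |tan δ| = 1, so |φ| = 90° − |δ| = 90° − 7.0° = 83.0° in the northern hemisphere.

|φ| = 83.0°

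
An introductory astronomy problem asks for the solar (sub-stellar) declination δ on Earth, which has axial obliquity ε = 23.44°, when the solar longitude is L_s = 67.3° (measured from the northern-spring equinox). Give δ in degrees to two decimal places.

δ = +21.53°

sin δ = sin ε · sin L_s = sin 23.44° × sin 67.3° = 0.366975.
δ = arcsin(0.366975) = +21.53°.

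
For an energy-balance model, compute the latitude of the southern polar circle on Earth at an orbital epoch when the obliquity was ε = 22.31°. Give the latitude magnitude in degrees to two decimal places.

67.69°

The polar circle is the lowest latitude that experiences at least one full rotation of continuous darkness at the northern-summer solstice; it lies at |φ| = 90° − ε = 90° − 22.31° = 67.69°.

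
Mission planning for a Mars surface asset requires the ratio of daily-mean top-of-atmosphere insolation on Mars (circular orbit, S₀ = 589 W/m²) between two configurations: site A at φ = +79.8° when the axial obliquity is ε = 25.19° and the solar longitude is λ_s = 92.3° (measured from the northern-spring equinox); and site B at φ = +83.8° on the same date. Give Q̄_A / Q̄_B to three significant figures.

Q̄_A / Q̄_B ≈ 0.990

— Configuration A (φ=+79.8°):
Solar declination: sin δ = sin ε · sin λ_s = sin 25.19° × sin 92.3° = 0.42528, so δ = +25.168°.
cos H₀ = −tan(+79.8°) tan(+25.168°) = -2.6115 ≤ −1 ⇒ polar day, H₀ = π.
Bracket: H₀ sin φ sin δ + cos φ cos δ sin H₀ = 3.1416×0.98420×0.42528 + 0.17708×0.90506×0.00000 = 1.314950 + 0.000000 = 1.314950.
Q̄ = (S₀/π) × [bracket] = (589/π) × 1.314950 = 246.53 W/m².
— Configuration B (φ=+83.8°):
cos H₀ = −tan(+83.8°) tan(+25.168°) = -4.3254 ≤ −1 ⇒ polar day, H₀ = π.
Bracket: H₀ sin φ sin δ + cos φ cos δ sin H₀ = 3.1416×0.99415×0.42528 + 0.10800×0.90506×0.00000 = 1.328244 + 0.000000 = 1.328244.
Q̄ = (S₀/π) × [bracket] = (589/π) × 1.328244 = 249.03 W/m².
Ratio Q̄_A / Q̄_B = 246.53 / 249.03 = 0.9900.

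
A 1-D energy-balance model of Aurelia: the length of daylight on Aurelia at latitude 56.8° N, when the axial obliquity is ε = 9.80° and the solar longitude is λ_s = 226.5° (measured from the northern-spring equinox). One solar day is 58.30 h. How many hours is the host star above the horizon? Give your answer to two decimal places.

25.60 h

Solar declination: sin δ = sin ε · sin λ_s = sin 9.80° × sin 226.5° = -0.12347, so δ = -7.092°.
cos H₀ = −tan φ · tan δ = −tan(+56.8°) × tan(-7.092°) = 0.1901, so H₀ = 1.3795 rad = 79.04°.
Daylight = 2H₀/(2π) × 58.30 h = (1.3795/π) × 58.30 = 25.60 h.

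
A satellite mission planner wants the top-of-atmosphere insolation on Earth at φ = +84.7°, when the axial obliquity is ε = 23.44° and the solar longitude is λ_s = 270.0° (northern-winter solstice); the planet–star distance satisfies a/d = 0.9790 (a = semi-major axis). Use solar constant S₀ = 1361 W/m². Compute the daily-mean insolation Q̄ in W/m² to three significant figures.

Q̄ ≈ 0.00 W/m²

Solar declination: sin δ = sin ε · sin λ_s = sin 23.44° × sin 270.0° = -0.39779, so δ = -23.440°.
cos H₀ = −tan(+84.7°) tan(-23.440°) = 4.6737 ≥ 1 ⇒ polar night, H₀ = 0 and Q̄ = 0.
Inverse-square distance factor (a/d)² = 0.9790² = 0.958441.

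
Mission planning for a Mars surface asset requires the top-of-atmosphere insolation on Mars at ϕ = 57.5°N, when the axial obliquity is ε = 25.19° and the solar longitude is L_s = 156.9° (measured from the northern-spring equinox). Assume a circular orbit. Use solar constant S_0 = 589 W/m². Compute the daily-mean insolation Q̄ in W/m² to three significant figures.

Solar declination: sin δ = sin ε · sin L_s = sin 25.19° × sin 156.9° = 0.16699, so δ = +9.613°.
cos h₀ = −tan(+57.5°) tan(+9.613°) = -0.2658, h₀ = 1.8399 rad.
Bracket: h₀ sin ϕ sin δ + cos ϕ cos δ sin h₀ = 1.8399×0.84339×0.16699 + 0.53730×0.98596×0.96401 = 0.259127 + 0.510690 = 0.769817.
Q̄ = (S_0/π) × [bracket] = (589/π) × 0.769817 = 144.3 W/m².

Q̄ ≈ 144 W/m²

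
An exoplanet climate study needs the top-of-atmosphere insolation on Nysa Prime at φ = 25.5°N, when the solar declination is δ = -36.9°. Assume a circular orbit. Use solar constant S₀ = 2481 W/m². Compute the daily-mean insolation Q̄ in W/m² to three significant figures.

cos H₀ = −tan(+25.5°) tan(-36.900°) = 0.3581, H₀ = 1.2045 rad.
Bracket: H₀ sin φ sin δ + cos φ cos δ sin H₀ = 1.2045×0.43051×-0.60042 + 0.90259×0.79968×0.93367 = -0.311347 + 0.673907 = 0.362560.
Q̄ = (S₀/π) × [bracket] = (2481/π) × 0.362560 = 286.3 W/m².

Q̄ ≈ 286 W/m²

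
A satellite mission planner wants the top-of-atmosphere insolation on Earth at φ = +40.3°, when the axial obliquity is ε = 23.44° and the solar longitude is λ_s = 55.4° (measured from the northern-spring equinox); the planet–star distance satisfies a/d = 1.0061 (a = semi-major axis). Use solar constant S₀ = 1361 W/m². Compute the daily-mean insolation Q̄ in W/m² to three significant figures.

Solar declination: sin δ = sin ε · sin λ_s = sin 23.44° × sin 55.4° = 0.32743, so δ = +19.113°.
cos H₀ = −tan(+40.3°) tan(+19.113°) = -0.2939, H₀ = 1.8691 rad.
Bracket: H₀ sin φ sin δ + cos φ cos δ sin H₀ = 1.8691×0.64679×0.32743 + 0.76267×0.94487×0.95584 = 0.395835 + 0.688801 = 1.084636.
Inverse-square distance factor (a/d)² = 1.0061² = 1.012237.
Q̄ = (S₀/π) × 1.012237 × [bracket] = (1361/π) × 1.012237 × 1.084636 = 475.6 W/m².

Q̄ ≈ 476 W/m²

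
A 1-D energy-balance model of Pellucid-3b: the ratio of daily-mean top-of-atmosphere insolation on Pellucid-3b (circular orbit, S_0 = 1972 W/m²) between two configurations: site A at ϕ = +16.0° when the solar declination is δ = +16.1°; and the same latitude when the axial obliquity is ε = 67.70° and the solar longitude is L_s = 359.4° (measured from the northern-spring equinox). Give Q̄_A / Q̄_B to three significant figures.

Q̄_A / Q̄_B ≈ 1.09

— Configuration A (ϕ=+16.0°):
cos h₀ = −tan(+16.0°) tan(+16.100°) = -0.0828, h₀ = 1.6537 rad.
Bracket: h₀ sin ϕ sin δ + cos ϕ cos δ sin h₀ = 1.6537×0.27564×0.27731 + 0.96126×0.96078×0.99657 = 0.126405 + 0.920392 = 1.046797.
Q̄ = (S_0/π) × [bracket] = (1972/π) × 1.046797 = 657.08 W/m².
— Configuration B (ϕ=+16.0°):
Solar declination: sin δ = sin ε · sin L_s = sin 67.70° × sin 359.4° = -0.00969, so δ = -0.555°.
cos h₀ = −tan(+16.0°) tan(-0.555°) = 0.0028, h₀ = 1.5680 rad.
Bracket: h₀ sin ϕ sin δ + cos ϕ cos δ sin h₀ = 1.5680×0.27564×-0.00969 + 0.96126×0.99995×1.00000 = -0.004188 + 0.961212 = 0.957024.
Q̄ = (S_0/π) × [bracket] = (1972/π) × 0.957024 = 600.73 W/m².
Ratio Q̄_A / Q̄_B = 657.08 / 600.73 = 1.094.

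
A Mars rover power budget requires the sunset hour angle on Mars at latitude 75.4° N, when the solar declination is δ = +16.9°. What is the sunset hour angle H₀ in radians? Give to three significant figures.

Sunrise equation: cos H₀ = −tan φ · tan δ = -1.1664 ≤ −1, so the Sun never sets (polar day) and H₀ = π.

H₀ = 3.14 rad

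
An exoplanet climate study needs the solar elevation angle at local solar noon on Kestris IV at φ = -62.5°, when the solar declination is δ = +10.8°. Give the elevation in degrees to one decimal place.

At local noon the hour angle is zero, so the zenith angle equals |φ − δ| = |-62.5° − (+10.800°)| = 73.300°.
Elevation = 90° − 73.300° = 16.7°.

16.7°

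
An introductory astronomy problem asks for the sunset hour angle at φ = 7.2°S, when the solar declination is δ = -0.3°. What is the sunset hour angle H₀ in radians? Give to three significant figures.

cos H₀ = −tan φ · tan δ = −tan(-7.2°) × tan(-0.300°) = -0.0007, so H₀ = 1.5715 rad = 90.04°.

H₀ = 1.57 rad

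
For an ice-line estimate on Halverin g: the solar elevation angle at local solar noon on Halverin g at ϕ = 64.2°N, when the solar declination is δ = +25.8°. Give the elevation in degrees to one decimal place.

51.6°

At local noon the hour angle is zero, so the zenith angle equals |ϕ − δ| = |+64.2° − (+25.800°)| = 38.400°.
Elevation = 90° − 38.400° = 51.6°.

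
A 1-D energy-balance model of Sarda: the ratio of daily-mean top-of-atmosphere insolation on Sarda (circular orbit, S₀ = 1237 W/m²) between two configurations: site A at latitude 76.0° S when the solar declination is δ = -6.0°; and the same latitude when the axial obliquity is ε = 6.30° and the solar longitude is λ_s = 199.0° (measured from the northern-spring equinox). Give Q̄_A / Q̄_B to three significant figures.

Q̄_A / Q̄_B ≈ 1.41

— Configuration A (φ=-76.0°):
cos H₀ = −tan(-76.0°) tan(-6.000°) = -0.4216, H₀ = 2.0060 rad.
Bracket: H₀ sin φ sin δ + cos φ cos δ sin H₀ = 2.0060×-0.97030×-0.10453 + 0.24192×0.99452×0.90681 = 0.203459 + 0.218173 = 0.421632.
Q̄ = (S₀/π) × [bracket] = (1237/π) × 0.421632 = 166.02 W/m².
— Configuration B (φ=-76.0°):
Solar declination: sin δ = sin ε · sin λ_s = sin 6.30° × sin 199.0° = -0.03573, so δ = -2.047°.
cos H₀ = −tan(-76.0°) tan(-2.047°) = -0.1434, H₀ = 1.7147 rad.
Bracket: H₀ sin φ sin δ + cos φ cos δ sin H₀ = 1.7147×-0.97030×-0.03573 + 0.24192×0.99936×0.98967 = 0.059447 + 0.239268 = 0.298715.
Q̄ = (S₀/π) × [bracket] = (1237/π) × 0.298715 = 117.62 W/m².
Ratio Q̄_A / Q̄_B = 166.02 / 117.62 = 1.411.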